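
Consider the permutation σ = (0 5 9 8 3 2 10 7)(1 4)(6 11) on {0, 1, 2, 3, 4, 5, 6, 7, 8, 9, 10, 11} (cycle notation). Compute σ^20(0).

0 lies in the 8-cycle (0 5 9 8 3 2 10 7).
On an 8-cycle, σ^8 is the identity, so σ^20 = σ^4 there (20 ≡ 4 mod 8).
Advancing 4 steps from 0: 0 → 5 → 9 → 8 → 3.

3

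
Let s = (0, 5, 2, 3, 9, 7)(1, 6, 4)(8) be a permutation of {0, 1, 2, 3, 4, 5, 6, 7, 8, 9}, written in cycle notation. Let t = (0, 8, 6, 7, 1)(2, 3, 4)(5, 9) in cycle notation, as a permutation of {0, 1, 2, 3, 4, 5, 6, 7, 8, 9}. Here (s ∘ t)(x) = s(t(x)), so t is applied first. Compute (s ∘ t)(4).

(s ∘ t)(4) = s(t(4)). t(4) = 2, then s(2) = 3. So (s ∘ t)(4) = 3.

3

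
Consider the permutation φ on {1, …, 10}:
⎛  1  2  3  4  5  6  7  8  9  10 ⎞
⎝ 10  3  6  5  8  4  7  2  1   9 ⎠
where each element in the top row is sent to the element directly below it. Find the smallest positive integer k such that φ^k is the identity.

Writing φ as disjoint cycles, the cycle lengths are 6, 3, 1.
Since disjoint cycles commute, ord(φ) = lcm(6, 3) = 6.

6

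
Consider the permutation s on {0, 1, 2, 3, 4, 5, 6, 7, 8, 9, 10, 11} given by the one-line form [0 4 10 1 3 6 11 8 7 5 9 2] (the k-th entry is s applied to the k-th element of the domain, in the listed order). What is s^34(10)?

Tracing 10 → 9 → … returns to 10 after 6 steps, so 10 lies in a 6-cycle (2, 10, 9, 5, 6, 11).
Powers repeat with period 6 on this cycle, and 34 mod 6 = 4, so s^34(10) = s^4(10).
Stepping 4 places around the cycle: 10 → 9 → 5 → 6 → 11.

11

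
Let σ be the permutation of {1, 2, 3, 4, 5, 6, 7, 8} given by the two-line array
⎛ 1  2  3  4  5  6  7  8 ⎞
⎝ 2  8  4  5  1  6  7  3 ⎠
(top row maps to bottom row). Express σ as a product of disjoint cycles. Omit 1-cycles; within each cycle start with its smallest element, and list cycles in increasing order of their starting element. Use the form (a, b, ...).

Start at 1 and follow images: 1 → 2 → 8 → 3 → 4 → 5 → 1, giving the cycle (1, 2, 8, 3, 4, 5).
Repeating from the next unused element and collecting all non-trivial cycles gives (1, 2, 8, 3, 4, 5).

(1, 2, 8, 3, 4, 5)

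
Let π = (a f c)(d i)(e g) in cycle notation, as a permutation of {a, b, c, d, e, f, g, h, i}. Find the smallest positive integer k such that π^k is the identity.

6

The cycle type of π is (3, 2, 2, 1, 1).
The order is lcm(3, 2, 2) = 6.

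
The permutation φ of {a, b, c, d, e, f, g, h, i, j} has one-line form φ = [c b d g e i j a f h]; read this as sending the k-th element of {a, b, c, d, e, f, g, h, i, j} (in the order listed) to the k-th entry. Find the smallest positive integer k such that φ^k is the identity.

The disjoint-cycle form of φ has cycle lengths 6, 2, 1, 1.
The order of φ is the least common multiple of its cycle lengths: lcm(6, 2) = 6.

6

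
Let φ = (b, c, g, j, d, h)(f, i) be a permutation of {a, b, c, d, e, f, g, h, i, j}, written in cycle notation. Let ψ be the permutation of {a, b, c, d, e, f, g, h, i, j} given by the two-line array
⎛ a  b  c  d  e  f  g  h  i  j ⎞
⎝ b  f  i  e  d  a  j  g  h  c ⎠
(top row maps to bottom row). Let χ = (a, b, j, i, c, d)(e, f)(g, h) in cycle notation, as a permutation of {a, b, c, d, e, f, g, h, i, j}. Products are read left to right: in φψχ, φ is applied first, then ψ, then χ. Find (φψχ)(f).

Chase f: φ(f) = i; ψ(i) = h; χ(h) = g. Hence (φψχ)(f) = g.

g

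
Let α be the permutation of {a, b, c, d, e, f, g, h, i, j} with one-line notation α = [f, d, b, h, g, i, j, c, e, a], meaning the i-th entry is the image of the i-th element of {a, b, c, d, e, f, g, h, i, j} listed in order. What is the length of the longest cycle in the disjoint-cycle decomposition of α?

Decomposing into disjoint cycles gives (a f i e g j)(b d h c); the longest has length 6.

6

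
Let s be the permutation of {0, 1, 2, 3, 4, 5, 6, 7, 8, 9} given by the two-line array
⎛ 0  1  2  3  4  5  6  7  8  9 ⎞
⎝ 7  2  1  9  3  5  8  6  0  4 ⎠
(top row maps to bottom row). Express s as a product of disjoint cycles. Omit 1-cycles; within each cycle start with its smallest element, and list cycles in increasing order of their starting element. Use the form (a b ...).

From 0: 0 → 7 → 6 → 8 → 0, closing the cycle (0 7 6 8).
Continuing from each remaining unvisited element yields (0 7 6 8)(1 2)(3 9 4).

(0 7 6 8)(1 2)(3 9 4)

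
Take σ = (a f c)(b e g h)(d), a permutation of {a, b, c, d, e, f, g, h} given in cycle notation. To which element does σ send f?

c

f appears in (a f c); the next entry (wrapping around) is c.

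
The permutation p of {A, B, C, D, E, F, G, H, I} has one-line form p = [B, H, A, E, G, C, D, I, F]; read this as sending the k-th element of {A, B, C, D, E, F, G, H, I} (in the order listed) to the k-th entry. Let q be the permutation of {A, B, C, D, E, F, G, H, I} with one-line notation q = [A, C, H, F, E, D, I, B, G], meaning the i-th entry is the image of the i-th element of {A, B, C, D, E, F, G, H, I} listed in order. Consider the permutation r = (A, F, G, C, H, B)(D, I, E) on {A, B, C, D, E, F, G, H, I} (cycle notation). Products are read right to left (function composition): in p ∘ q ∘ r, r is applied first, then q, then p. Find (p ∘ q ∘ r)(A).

Chase A: r(A) = F; q(F) = D; p(D) = E. Hence (p ∘ q ∘ r)(A) = E.

E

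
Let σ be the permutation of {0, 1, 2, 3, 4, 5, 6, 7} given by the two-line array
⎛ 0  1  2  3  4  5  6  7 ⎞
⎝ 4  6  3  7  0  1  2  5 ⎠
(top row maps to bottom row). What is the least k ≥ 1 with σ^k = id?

The disjoint-cycle form of σ has cycle lengths 6, 2.
Since disjoint cycles commute, ord(σ) = lcm(6, 2) = 6.

6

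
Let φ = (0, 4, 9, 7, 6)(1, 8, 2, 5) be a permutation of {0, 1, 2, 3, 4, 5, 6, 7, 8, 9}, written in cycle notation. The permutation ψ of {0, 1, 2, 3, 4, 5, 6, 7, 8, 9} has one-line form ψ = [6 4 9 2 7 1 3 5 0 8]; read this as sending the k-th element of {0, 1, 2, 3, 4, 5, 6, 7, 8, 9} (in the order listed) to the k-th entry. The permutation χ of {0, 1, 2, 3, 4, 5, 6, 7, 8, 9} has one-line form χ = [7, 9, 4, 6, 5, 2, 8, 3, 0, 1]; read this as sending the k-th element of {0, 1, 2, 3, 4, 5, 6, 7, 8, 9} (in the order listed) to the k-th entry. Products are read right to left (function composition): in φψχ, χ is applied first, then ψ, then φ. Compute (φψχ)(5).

7

Apply the permutations in order: χ(5) = 2, then ψ(2) = 9, then φ(9) = 7. So (φψχ)(5) = 7.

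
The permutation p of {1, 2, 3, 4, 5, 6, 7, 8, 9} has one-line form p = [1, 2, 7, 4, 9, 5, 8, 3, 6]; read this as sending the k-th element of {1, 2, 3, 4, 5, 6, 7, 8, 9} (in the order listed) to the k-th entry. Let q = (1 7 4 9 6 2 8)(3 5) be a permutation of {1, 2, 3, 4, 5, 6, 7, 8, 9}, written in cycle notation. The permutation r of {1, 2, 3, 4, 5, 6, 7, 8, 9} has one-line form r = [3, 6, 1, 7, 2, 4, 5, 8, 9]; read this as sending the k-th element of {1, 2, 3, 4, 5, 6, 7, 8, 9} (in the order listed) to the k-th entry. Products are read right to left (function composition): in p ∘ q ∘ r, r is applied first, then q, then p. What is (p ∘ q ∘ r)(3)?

8

Chase 3: r(3) = 1; q(1) = 7; p(7) = 8. Hence (p ∘ q ∘ r)(3) = 8.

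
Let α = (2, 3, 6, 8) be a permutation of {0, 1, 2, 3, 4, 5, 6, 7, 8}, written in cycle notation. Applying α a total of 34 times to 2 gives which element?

2 lies in the 4-cycle (2, 3, 6, 8).
Powers repeat with period 4 on this cycle, and 34 mod 4 = 2, so α^34(2) = α^2(2).
Advancing 2 steps from 2: 2 → 3 → 6.

6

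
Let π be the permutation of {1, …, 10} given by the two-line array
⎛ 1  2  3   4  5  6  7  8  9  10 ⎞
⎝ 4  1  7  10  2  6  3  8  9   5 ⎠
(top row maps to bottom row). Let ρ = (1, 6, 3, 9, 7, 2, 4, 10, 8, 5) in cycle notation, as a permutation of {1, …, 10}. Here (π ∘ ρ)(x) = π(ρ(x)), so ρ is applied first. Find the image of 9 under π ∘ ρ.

First apply ρ: ρ(9) = 7, then π(7) = 3. Thus (π ∘ ρ)(9) = 3.

3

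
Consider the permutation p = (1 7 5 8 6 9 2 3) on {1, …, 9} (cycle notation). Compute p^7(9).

6

9 lies in the 8-cycle (1 7 5 8 6 9 2 3).
Stepping 7 places around the cycle: 9 → 2 → 3 → 1 → 7 → 5 → 8 → 6.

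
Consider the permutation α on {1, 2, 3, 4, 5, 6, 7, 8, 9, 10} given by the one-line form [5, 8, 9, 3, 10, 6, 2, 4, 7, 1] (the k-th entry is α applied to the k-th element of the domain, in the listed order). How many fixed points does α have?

1

The fixed points (elements with α(x) = x) are {6}, so there is 1.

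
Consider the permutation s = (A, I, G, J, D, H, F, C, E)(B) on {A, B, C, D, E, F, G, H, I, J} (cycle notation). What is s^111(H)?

H lies in the 9-cycle (A, I, G, J, D, H, F, C, E).
Since the cycle has length 9, s^111 acts on it the same as s^3 (111 mod 9 = 3).
Advancing 3 steps from H: H → F → C → E.

E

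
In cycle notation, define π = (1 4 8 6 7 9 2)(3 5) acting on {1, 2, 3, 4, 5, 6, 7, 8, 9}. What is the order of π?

The cycle type of π is (7, 2).
The order is lcm(7, 2) = 14.

14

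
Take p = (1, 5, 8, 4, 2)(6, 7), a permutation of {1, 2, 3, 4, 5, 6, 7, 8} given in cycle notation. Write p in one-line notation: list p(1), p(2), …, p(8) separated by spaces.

5 1 3 2 8 7 6 4

Reading each image from the cycles: 1↦5, 2↦1, 3↦3, 4↦2, 5↦8, 6↦7, 7↦6, 8↦4.
Listing these in domain order gives 5 1 3 2 8 7 6 4.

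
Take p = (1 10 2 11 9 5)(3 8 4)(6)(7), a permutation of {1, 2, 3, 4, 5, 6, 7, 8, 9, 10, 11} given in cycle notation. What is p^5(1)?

1 lies in the 6-cycle (1 10 2 11 9 5).
Advancing 5 steps from 1: 1 → 10 → 2 → 11 → 9 → 5.

5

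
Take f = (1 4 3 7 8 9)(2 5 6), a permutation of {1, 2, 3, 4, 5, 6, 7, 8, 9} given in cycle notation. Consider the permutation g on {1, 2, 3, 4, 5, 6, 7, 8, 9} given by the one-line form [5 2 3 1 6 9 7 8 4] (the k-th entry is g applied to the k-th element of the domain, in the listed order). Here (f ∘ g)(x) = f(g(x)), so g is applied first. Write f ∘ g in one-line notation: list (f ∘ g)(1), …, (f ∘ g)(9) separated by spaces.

6 5 7 4 2 1 8 9 3

(f ∘ g)(x) = f(g(x)). Computing each image: f(g(1)) = f(5) = 6, f(g(2)) = f(2) = 5, f(g(3)) = f(3) = 7, f(g(4)) = f(1) = 4, f(g(5)) = f(6) = 2, f(g(6)) = f(9) = 1, f(g(7)) = f(7) = 8, f(g(8)) = f(8) = 9, f(g(9)) = f(4) = 3.
Hence f ∘ g = [6 5 7 4 2 1 8 9 3].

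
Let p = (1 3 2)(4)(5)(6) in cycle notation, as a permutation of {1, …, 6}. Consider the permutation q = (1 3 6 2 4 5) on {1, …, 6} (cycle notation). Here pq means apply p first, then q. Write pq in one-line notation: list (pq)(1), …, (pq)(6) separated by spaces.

(pq)(x) = q(p(x)). Computing each image: q(p(1)) = q(3) = 6, q(p(2)) = q(1) = 3, q(p(3)) = q(2) = 4, q(p(4)) = q(4) = 5, q(p(5)) = q(5) = 1, q(p(6)) = q(6) = 2.
Hence pq = [6 3 4 5 1 2].

6 3 4 5 1 2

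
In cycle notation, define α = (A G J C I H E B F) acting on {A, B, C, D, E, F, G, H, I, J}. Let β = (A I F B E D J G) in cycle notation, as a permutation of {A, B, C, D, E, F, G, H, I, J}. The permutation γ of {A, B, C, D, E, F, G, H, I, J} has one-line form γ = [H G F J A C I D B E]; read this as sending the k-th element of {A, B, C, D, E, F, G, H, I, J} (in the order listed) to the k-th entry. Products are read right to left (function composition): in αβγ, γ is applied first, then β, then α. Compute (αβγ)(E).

H

Chase E: γ(E) = A; β(A) = I; α(I) = H. Hence (αβγ)(E) = H.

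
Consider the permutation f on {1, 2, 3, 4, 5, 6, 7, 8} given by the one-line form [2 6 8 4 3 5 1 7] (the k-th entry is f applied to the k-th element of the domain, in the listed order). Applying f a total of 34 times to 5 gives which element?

Tracing 5 → 3 → … returns to 5 after 7 steps, so 5 lies in a 7-cycle (1 2 6 5 3 8 7).
Since the cycle has length 7, f^34 acts on it the same as f^6 (34 mod 7 = 6).
Stepping 6 places around the cycle: 5 → 3 → 8 → 7 → 1 → 2 → 6.

6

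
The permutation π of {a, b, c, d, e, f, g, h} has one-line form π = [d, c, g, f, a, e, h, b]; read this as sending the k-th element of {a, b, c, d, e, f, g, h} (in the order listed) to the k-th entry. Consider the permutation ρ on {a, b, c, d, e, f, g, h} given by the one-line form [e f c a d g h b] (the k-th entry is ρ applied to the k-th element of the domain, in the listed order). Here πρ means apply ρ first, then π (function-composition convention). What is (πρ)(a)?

a

(πρ)(a) = π(ρ(a)). ρ(a) = e, then π(e) = a. So (πρ)(a) = a.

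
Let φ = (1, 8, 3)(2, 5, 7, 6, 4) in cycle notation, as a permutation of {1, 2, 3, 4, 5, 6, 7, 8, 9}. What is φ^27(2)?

7

2 lies in the 5-cycle (2, 5, 7, 6, 4).
On a 5-cycle, φ^5 is the identity, so φ^27 = φ^2 there (27 ≡ 2 mod 5).
Advancing 2 steps from 2: 2 → 5 → 7.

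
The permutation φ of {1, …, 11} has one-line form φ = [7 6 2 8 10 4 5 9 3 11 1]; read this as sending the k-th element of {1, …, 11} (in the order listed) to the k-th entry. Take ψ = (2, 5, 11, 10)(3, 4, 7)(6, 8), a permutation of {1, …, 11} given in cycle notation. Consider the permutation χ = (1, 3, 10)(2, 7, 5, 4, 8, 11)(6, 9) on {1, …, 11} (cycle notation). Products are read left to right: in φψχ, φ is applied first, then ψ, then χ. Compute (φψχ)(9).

(φψχ)(9) = χ(ψ(φ(9))). φ(9) = 3, then ψ(3) = 4, then χ(4) = 8, so the result is 8.

8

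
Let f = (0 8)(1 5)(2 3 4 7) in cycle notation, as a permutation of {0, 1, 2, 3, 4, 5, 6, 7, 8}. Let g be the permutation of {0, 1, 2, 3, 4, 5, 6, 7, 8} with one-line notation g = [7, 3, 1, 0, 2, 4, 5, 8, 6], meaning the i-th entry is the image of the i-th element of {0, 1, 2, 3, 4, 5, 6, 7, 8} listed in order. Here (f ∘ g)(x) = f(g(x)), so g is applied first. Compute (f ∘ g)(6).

1

First apply g: g(6) = 5, then f(5) = 1. Thus (f ∘ g)(6) = 1.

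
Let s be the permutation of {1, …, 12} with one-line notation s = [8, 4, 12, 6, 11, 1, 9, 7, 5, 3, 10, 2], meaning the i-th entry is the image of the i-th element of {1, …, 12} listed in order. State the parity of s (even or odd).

In disjoint-cycle form the cycle lengths are 12.
A cycle of length ℓ contributes ℓ−1 transpositions, so s is a product of 11 transpositions — odd.

odd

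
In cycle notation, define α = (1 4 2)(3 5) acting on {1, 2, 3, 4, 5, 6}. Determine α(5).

3

5 appears in (3 5); the next entry (wrapping around) is 3.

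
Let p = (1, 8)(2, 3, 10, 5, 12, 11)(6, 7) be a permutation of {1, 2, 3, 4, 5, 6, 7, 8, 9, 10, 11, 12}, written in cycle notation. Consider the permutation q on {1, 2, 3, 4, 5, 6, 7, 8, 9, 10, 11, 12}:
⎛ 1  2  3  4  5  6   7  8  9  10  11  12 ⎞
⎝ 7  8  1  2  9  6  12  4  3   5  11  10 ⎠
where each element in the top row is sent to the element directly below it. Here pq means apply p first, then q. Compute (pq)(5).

(pq)(5) = q(p(5)). p(5) = 12, then q(12) = 10. So (pq)(5) = 10.

10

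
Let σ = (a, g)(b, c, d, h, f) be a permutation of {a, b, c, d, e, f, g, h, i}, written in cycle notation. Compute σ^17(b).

b lies in the 5-cycle (b, c, d, h, f).
Powers repeat with period 5 on this cycle, and 17 mod 5 = 2, so σ^17(b) = σ^2(b).
Stepping 2 places around the cycle: b → c → d.

d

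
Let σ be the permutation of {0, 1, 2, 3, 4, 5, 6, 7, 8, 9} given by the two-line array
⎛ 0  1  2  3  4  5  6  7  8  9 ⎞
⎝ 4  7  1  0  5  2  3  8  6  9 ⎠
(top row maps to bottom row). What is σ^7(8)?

1

Tracing 8 → 6 → … returns to 8 after 9 steps, so 8 lies in a 9-cycle (0, 4, 5, 2, 1, 7, 8, 6, 3).
Advancing 7 steps from 8: 8 → 6 → 3 → 0 → 4 → 5 → 2 → 1.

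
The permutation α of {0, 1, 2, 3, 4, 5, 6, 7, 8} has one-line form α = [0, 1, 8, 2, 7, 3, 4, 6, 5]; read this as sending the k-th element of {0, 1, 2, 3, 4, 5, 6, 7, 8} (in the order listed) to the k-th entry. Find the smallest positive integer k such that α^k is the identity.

12

The disjoint-cycle form of α has cycle lengths 4, 3, 1, 1.
The order of α is the least common multiple of its cycle lengths: lcm(4, 3) = 12.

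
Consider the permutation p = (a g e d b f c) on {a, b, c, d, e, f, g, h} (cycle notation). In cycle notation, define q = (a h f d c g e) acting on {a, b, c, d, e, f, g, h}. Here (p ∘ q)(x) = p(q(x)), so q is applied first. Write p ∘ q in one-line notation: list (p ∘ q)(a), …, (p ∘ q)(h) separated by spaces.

h f e a g b d c

Chase each element through q then p: a → h → h; b → b → f; c → g → e; d → c → a; e → a → g; f → d → b; g → e → d; h → f → c.
Collecting the images, p ∘ q = [h f e a g b d c].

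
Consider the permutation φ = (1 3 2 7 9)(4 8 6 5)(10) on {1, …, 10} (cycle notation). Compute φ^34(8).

5

8 lies in the 4-cycle (4 8 6 5).
Since the cycle has length 4, φ^34 acts on it the same as φ^2 (34 mod 4 = 2).
Advancing 2 steps from 8: 8 → 6 → 5.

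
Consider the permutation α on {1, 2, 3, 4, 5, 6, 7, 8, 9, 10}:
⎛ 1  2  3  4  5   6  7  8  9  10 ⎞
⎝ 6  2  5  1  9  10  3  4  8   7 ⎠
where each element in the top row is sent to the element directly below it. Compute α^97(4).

9

Tracing 4 → 1 → … returns to 4 after 9 steps, so 4 lies in a 9-cycle (1, 6, 10, 7, 3, 5, 9, 8, 4).
Since the cycle has length 9, α^97 acts on it the same as α^7 (97 mod 9 = 7).
Advancing 7 steps from 4: 4 → 1 → 6 → 10 → 7 → 3 → 5 → 9.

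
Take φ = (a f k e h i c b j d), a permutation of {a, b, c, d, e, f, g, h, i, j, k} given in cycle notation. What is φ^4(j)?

k

j lies in the 10-cycle (a f k e h i c b j d).
Advancing 4 steps from j: j → d → a → f → k.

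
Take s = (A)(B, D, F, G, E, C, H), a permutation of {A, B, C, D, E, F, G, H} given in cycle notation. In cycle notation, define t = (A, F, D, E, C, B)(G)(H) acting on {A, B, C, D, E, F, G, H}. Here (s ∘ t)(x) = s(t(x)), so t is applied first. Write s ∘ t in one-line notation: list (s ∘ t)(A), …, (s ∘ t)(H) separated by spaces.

G A D C H F E B

For each element, apply t then s: A → F → G; B → A → A; C → B → D; D → E → C; E → C → H; F → D → F; G → G → E; H → H → B.
So s ∘ t in one-line form is G A D C H F E B.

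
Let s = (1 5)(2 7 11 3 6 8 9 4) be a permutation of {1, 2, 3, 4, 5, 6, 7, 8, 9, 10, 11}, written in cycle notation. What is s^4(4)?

3

4 lies in the 8-cycle (2 7 11 3 6 8 9 4).
Stepping 4 places around the cycle: 4 → 2 → 7 → 11 → 3.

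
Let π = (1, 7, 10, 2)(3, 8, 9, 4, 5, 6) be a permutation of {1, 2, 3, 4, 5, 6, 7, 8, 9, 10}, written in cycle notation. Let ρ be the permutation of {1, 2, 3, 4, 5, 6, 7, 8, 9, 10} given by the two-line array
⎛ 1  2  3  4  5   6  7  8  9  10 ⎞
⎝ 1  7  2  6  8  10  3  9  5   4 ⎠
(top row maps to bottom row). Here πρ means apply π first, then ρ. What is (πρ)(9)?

6

First apply π: π(9) = 4, then ρ(4) = 6. Thus (πρ)(9) = 6.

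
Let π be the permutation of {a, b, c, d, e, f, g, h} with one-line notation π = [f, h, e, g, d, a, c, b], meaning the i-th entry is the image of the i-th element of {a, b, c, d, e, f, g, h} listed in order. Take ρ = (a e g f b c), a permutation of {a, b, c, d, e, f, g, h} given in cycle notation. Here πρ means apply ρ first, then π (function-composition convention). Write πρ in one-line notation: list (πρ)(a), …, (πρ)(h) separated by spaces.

d e f g c h a b

(πρ)(x) = π(ρ(x)). Computing each image: π(ρ(a)) = π(e) = d, π(ρ(b)) = π(c) = e, π(ρ(c)) = π(a) = f, π(ρ(d)) = π(d) = g, π(ρ(e)) = π(g) = c, π(ρ(f)) = π(b) = h, π(ρ(g)) = π(f) = a, π(ρ(h)) = π(h) = b.
Hence πρ = [d e f g c h a b].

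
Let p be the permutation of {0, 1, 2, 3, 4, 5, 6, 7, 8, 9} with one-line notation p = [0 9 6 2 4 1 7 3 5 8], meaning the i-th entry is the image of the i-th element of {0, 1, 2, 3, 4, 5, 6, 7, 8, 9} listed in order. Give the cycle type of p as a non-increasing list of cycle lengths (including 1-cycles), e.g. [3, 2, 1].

The disjoint cycles are (0)(1 9 8 5)(2 6 7 3)(4), with lengths 4, 4, 1, 1 in non-increasing order.

[4, 4, 1, 1]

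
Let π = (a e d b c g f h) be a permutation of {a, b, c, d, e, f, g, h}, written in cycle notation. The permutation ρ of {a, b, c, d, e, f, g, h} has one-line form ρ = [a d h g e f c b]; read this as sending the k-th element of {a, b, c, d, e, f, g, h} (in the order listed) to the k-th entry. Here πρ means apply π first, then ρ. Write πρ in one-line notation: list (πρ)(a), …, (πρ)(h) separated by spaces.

Chase each element through π then ρ: a → e → e; b → c → h; c → g → c; d → b → d; e → d → g; f → h → b; g → f → f; h → a → a.
So πρ in one-line form is e h c d g b f a.

e h c d g b f a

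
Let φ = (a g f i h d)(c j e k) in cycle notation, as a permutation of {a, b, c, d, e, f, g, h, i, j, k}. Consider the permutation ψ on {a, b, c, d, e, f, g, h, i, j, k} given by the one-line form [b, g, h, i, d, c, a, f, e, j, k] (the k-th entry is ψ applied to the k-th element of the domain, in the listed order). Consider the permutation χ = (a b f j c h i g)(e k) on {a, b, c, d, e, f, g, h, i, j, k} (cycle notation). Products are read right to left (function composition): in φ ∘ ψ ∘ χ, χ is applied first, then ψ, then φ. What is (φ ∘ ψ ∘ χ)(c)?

i

Apply the permutations in order: χ(c) = h, then ψ(h) = f, then φ(f) = i. So (φ ∘ ψ ∘ χ)(c) = i.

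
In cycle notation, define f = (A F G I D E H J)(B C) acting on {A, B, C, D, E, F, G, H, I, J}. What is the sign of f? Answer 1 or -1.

1

The cycle lengths are 8, 2.
A cycle is odd iff its length is even; f has 2 even-length cycles, so sgn(f) = (−1)^2 and f is even.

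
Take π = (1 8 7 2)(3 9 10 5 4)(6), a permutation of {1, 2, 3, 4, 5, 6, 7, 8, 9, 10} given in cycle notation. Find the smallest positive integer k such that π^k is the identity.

The disjoint cycles have lengths 5, 4, 1.
Since disjoint cycles commute, ord(π) = lcm(5, 4) = 20.

20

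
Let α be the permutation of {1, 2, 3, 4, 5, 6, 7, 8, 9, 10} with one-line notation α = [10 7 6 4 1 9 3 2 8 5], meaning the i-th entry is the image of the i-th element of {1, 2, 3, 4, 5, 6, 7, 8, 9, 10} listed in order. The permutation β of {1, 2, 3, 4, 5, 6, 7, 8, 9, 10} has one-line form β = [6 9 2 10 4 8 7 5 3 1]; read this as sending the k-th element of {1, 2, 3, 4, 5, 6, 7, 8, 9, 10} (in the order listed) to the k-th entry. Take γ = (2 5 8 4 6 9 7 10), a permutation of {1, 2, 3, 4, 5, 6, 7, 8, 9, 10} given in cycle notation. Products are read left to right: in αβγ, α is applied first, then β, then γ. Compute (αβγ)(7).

5

Apply the permutations in order: α(7) = 3, then β(3) = 2, then γ(2) = 5. So (αβγ)(7) = 5.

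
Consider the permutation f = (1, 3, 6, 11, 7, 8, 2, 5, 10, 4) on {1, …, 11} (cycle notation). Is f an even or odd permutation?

odd

The cycle lengths are 10, 1.
A cycle is odd iff its length is even; f has 1 even-length cycle, so sgn(f) = (−1)^1 and f is odd.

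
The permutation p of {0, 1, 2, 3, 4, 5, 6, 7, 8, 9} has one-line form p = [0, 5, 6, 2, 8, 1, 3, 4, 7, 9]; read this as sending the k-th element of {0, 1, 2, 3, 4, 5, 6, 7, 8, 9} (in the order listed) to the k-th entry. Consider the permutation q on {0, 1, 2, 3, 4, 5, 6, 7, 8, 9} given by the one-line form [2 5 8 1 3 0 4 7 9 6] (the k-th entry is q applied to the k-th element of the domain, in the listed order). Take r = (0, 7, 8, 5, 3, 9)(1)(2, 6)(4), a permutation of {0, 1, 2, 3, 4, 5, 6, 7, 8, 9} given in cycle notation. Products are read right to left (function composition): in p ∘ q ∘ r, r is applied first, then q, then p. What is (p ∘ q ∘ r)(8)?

Apply the permutations in order: r(8) = 5, then q(5) = 0, then p(0) = 0. So (p ∘ q ∘ r)(8) = 0.

0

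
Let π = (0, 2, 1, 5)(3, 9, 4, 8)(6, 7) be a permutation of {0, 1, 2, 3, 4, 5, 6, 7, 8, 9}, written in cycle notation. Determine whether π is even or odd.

odd

The cycle lengths are 4, 4, 2.
A cycle of length ℓ contributes ℓ−1 transpositions, so π is a product of 3 + 3 + 1 = 7 transpositions — odd.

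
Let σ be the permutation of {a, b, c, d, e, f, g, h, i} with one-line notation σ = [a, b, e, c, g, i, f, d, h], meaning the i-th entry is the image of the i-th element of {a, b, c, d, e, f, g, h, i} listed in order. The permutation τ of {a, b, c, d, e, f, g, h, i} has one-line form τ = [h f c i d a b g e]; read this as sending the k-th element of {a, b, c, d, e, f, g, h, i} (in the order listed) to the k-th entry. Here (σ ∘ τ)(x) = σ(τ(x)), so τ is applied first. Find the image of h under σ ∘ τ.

τ(h) = g, then σ(g) = f; composing gives (σ ∘ τ)(h) = f.

f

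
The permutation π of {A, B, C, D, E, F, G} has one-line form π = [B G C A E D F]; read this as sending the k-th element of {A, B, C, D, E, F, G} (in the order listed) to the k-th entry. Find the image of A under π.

B

A is element number 1 of the domain, and entry number 1 of the one-line form is B, so π(A) = B.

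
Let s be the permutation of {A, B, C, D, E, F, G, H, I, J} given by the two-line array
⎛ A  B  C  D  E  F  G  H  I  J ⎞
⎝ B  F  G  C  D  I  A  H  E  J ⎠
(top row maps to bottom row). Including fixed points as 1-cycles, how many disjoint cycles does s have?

The cycle decomposition is (A, B, F, I, E, D, C, G)(H)(J), which has 3 cycles (counting 1-cycles).

3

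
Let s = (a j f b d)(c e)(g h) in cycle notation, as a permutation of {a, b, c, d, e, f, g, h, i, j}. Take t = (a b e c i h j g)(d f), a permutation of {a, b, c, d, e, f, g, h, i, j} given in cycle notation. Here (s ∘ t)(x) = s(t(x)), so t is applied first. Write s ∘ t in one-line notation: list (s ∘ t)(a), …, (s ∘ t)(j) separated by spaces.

Chase each element through t then s: a → b → d; b → e → c; c → i → i; d → f → b; e → c → e; f → d → a; g → a → j; h → j → f; i → h → g; j → g → h.
Collecting the images, s ∘ t = [d c i b e a j f g h].

d c i b e a j f g h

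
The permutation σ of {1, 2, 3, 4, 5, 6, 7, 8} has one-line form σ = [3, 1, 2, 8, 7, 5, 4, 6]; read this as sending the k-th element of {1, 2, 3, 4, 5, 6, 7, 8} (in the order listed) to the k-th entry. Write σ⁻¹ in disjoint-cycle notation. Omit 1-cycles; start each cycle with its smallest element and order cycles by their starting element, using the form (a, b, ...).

First write σ in disjoint cycles: (1, 3, 2)(4, 8, 6, 5, 7).
The inverse reverses every cycle; in canonical form, σ⁻¹ = (1, 2, 3)(4, 7, 5, 6, 8).

(1, 2, 3)(4, 7, 5, 6, 8)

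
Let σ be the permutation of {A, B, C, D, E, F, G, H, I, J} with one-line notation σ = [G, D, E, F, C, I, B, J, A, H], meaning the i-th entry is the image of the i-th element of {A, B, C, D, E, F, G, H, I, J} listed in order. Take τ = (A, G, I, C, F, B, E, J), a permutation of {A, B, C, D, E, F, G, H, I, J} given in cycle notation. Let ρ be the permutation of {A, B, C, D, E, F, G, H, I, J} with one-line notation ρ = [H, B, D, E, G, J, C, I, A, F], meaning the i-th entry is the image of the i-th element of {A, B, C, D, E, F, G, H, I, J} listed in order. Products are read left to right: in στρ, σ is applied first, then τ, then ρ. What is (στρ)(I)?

(στρ)(I) = ρ(τ(σ(I))). σ(I) = A, then τ(A) = G, then ρ(G) = C, so the result is C.

C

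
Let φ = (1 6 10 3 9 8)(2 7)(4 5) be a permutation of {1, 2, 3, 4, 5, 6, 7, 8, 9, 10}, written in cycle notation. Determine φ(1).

6

In the cycle (1 6 10 3 9 8), 1 is followed by 6, so φ(1) = 6.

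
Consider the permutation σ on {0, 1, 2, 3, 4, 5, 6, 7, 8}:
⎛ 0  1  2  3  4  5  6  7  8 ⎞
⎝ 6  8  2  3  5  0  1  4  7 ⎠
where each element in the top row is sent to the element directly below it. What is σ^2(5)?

Tracing 5 → 0 → … returns to 5 after 7 steps, so 5 lies in a 7-cycle (0, 6, 1, 8, 7, 4, 5).
Stepping 2 places around the cycle: 5 → 0 → 6.

6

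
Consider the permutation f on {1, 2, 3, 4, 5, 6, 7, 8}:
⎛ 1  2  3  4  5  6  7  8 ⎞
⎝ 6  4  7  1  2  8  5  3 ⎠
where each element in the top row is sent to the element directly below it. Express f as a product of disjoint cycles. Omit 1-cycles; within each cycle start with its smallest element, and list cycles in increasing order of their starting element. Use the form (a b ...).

Start at 1 and follow images: 1 → 6 → 8 → 3 → 7 → 5 → 2 → 4 → 1, giving the cycle (1 6 8 3 7 5 2 4).
Repeating from the next unused element and collecting all non-trivial cycles gives (1 6 8 3 7 5 2 4).

(1 6 8 3 7 5 2 4)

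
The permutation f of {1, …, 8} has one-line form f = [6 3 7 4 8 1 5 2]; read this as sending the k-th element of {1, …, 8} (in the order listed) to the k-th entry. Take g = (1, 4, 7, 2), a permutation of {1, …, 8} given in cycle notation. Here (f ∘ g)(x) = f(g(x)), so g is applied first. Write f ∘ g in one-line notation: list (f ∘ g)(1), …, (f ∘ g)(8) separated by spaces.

4 6 7 5 8 1 3 2

Chase each element through g then f: 1 → 4 → 4; 2 → 1 → 6; 3 → 3 → 7; 4 → 7 → 5; 5 → 5 → 8; 6 → 6 → 1; 7 → 2 → 3; 8 → 8 → 2.
Collecting the images, f ∘ g = [4 6 7 5 8 1 3 2].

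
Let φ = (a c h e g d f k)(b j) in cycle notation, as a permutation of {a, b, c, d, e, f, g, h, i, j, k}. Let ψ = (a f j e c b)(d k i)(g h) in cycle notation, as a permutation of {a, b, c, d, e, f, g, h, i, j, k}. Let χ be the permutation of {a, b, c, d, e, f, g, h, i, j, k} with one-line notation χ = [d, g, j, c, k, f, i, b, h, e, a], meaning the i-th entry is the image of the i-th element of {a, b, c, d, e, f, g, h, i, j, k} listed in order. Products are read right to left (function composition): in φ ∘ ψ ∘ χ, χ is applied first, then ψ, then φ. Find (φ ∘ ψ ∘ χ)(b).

(φ ∘ ψ ∘ χ)(b) = φ(ψ(χ(b))). χ(b) = g, then ψ(g) = h, then φ(h) = e, so the result is e.

e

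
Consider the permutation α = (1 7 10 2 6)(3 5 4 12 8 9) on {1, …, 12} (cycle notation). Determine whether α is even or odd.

The cycle lengths are 6, 5, 1.
A cycle is odd iff its length is even; α has 1 even-length cycle, so sgn(α) = (−1)^1 and α is odd.

odd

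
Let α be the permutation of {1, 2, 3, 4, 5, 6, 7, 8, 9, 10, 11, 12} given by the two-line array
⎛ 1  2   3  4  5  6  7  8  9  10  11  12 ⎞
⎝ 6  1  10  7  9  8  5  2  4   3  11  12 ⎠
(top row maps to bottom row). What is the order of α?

The disjoint-cycle form of α has cycle lengths 4, 4, 2, 1, 1.
The order of α is the least common multiple of its cycle lengths: lcm(4, 4, 2) = 4.

4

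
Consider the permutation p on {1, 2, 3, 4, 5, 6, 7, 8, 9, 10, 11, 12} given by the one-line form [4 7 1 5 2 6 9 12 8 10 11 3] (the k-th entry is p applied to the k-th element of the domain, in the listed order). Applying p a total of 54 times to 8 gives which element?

Tracing 8 → 12 → … returns to 8 after 9 steps, so 8 lies in a 9-cycle (1 4 5 2 7 9 8 12 3).
Since the cycle has length 9, p^54 acts on it the same as p^0 (54 mod 9 = 0).
So p^54(8) = 8.

8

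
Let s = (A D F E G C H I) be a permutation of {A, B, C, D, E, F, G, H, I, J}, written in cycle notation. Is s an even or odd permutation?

odd

The cycle lengths are 8, 1, 1.
A cycle is odd iff its length is even; s has 1 even-length cycle, so sgn(s) = (−1)^1 and s is odd.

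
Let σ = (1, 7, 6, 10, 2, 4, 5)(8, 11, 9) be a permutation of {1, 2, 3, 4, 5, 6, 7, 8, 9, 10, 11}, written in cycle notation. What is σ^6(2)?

10

2 lies in the 7-cycle (1, 7, 6, 10, 2, 4, 5).
Stepping 6 places around the cycle: 2 → 4 → 5 → 1 → 7 → 6 → 10.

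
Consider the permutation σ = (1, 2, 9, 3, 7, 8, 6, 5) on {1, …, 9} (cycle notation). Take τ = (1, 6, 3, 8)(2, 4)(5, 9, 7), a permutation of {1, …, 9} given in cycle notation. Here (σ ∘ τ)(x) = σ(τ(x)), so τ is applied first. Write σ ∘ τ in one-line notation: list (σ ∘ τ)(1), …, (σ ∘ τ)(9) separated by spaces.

5 4 6 9 3 7 1 2 8

For each element, apply τ then σ: 1 → 6 → 5; 2 → 4 → 4; 3 → 8 → 6; 4 → 2 → 9; 5 → 9 → 3; 6 → 3 → 7; 7 → 5 → 1; 8 → 1 → 2; 9 → 7 → 8.
Collecting the images, σ ∘ τ = [5 4 6 9 3 7 1 2 8].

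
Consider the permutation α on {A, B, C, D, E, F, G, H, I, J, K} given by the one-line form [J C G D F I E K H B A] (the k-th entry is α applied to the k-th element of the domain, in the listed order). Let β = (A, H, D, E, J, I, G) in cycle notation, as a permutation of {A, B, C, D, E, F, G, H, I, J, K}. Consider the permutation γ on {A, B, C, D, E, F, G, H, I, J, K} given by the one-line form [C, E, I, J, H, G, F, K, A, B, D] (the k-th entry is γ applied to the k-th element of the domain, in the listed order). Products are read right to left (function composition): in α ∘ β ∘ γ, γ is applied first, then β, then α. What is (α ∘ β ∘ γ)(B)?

Chase B: γ(B) = E; β(E) = J; α(J) = B. Hence (α ∘ β ∘ γ)(B) = B.

B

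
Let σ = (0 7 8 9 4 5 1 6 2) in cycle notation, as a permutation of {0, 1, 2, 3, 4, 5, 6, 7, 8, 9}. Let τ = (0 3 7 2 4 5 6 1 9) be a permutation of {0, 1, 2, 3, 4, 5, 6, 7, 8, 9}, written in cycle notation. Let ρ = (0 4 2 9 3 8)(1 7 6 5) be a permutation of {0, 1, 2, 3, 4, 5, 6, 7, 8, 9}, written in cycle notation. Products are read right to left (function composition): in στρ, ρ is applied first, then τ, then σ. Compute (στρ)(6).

Apply the permutations in order: ρ(6) = 5, then τ(5) = 6, then σ(6) = 2. So (στρ)(6) = 2.

2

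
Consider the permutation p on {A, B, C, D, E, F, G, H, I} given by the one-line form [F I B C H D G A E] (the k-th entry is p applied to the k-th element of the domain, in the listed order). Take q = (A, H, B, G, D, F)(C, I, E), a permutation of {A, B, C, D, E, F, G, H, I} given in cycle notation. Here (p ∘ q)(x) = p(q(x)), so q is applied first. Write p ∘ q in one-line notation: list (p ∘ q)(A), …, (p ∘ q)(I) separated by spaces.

A G E D B F C I H

(p ∘ q)(x) = p(q(x)). Computing each image: p(q(A)) = p(H) = A, p(q(B)) = p(G) = G, p(q(C)) = p(I) = E, p(q(D)) = p(F) = D, p(q(E)) = p(C) = B, p(q(F)) = p(A) = F, p(q(G)) = p(D) = C, p(q(H)) = p(B) = I, p(q(I)) = p(E) = H.
Hence p ∘ q = [A G E D B F C I H].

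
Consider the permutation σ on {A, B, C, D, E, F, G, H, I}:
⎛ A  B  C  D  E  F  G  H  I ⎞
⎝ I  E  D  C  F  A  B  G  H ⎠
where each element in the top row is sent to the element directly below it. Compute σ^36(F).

A

Tracing F → A → … returns to F after 7 steps, so F lies in a 7-cycle (A I H G B E F).
Powers repeat with period 7 on this cycle, and 36 mod 7 = 1, so σ^36(F) = σ^1(F).
Stepping 1 place around the cycle: F → A.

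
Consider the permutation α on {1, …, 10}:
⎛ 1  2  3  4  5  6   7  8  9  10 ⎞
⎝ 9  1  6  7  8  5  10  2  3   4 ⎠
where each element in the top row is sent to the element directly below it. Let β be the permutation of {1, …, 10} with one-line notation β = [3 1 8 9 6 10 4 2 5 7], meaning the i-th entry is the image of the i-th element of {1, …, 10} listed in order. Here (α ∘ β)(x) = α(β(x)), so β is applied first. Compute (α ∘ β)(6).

(α ∘ β)(6) = α(β(6)). β(6) = 10, then α(10) = 4. So (α ∘ β)(6) = 4.

4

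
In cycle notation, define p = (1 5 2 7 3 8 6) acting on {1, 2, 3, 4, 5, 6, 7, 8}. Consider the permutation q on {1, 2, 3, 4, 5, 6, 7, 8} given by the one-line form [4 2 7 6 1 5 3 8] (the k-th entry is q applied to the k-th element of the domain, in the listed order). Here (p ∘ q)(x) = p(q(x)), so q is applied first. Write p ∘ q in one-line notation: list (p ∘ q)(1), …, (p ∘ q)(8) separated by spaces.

Chase each element through q then p: 1 → 4 → 4; 2 → 2 → 7; 3 → 7 → 3; 4 → 6 → 1; 5 → 1 → 5; 6 → 5 → 2; 7 → 3 → 8; 8 → 8 → 6.
So p ∘ q in one-line form is 4 7 3 1 5 2 8 6.

4 7 3 1 5 2 8 6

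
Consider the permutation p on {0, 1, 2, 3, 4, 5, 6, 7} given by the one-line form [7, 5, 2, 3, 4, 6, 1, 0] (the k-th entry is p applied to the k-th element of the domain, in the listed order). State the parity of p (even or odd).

In disjoint-cycle form the cycle lengths are 3, 2, 1, 1, 1.
A cycle of length ℓ contributes ℓ−1 transpositions, so p is a product of 2 + 1 = 3 transpositions — odd.

odd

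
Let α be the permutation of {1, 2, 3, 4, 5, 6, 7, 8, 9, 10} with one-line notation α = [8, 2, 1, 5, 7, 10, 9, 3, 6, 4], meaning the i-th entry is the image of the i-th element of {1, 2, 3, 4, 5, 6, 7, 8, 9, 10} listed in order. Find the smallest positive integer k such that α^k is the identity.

6

The disjoint-cycle form of α has cycle lengths 6, 3, 1.
The order of α is the least common multiple of its cycle lengths: lcm(6, 3) = 6.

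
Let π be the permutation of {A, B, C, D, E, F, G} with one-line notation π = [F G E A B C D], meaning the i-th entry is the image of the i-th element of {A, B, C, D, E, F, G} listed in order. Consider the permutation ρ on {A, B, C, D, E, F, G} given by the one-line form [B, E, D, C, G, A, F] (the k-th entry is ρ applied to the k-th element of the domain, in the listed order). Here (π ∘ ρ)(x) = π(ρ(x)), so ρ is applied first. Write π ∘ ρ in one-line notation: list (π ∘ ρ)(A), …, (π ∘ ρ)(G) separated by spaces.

For each element, apply ρ then π: A → B → G; B → E → B; C → D → A; D → C → E; E → G → D; F → A → F; G → F → C.
Collecting the images, π ∘ ρ = [G B A E D F C].

G B A E D F C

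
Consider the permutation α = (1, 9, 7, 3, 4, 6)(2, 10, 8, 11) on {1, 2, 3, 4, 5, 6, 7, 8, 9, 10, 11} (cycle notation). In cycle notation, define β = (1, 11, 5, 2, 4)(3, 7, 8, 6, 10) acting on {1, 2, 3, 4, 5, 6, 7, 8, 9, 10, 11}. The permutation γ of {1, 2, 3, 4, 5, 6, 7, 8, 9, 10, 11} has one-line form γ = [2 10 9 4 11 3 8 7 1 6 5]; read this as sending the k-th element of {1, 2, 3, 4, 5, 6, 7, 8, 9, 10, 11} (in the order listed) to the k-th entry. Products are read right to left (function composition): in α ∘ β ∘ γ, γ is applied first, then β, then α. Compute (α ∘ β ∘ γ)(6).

(α ∘ β ∘ γ)(6) = α(β(γ(6))). γ(6) = 3, then β(3) = 7, then α(7) = 3, so the result is 3.

3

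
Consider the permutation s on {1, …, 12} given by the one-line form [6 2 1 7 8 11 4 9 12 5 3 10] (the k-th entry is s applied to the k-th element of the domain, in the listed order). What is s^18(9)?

Tracing 9 → 12 → … returns to 9 after 5 steps, so 9 lies in a 5-cycle (5, 8, 9, 12, 10).
Powers repeat with period 5 on this cycle, and 18 mod 5 = 3, so s^18(9) = s^3(9).
Advancing 3 steps from 9: 9 → 12 → 10 → 5.

5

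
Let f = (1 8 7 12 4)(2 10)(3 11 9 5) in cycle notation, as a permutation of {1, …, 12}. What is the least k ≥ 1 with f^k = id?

The cycle type of f is (5, 4, 2, 1).
Since disjoint cycles commute, ord(f) = lcm(5, 4, 2) = 20.

20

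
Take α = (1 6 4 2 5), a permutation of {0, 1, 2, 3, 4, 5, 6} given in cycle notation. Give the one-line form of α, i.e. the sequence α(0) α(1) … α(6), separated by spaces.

0 6 5 3 2 1 4

Reading each image from the cycles: 0↦0, 1↦6, 2↦5, 3↦3, 4↦2, 5↦1, 6↦4.
So the one-line form is 0 6 5 3 2 1 4.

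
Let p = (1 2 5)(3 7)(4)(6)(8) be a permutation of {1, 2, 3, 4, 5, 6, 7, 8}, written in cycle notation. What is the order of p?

6

The disjoint cycles have lengths 3, 2, 1, 1, 1.
The order of p is the least common multiple of its cycle lengths: lcm(3, 2) = 6.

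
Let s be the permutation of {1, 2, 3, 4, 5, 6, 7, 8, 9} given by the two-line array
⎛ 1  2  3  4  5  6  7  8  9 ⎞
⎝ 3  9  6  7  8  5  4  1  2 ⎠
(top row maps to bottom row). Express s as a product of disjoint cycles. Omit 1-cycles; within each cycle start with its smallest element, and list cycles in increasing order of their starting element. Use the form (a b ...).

From 1: 1 → 3 → 6 → 5 → 8 → 1, closing the cycle (1 3 6 5 8).
Repeating from the next unused element and collecting all non-trivial cycles gives (1 3 6 5 8)(2 9)(4 7).

(1 3 6 5 8)(2 9)(4 7)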